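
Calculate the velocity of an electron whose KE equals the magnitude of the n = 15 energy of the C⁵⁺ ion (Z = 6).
8.751e+05 m/s (or 0.292% of c)

The binding energy at n = 15 for C⁵⁺ is:
E_15 = -13.6057 × 6²/15² = -2.176912 eV
|E_15| = 2.176912 eV

Convert to Joules:
KE = 2.176912 eV × (1.602177 × 10⁻¹⁹ J/eV) = 3.48780e-19 J

Using KE = ½mv²:
v = √(2·KE/m_e)
v = √(2 × 3.48780e-19 J / 9.10938 × 10⁻³¹ kg)
v = 8.751e+05 m/s

This is approximately 0.292% the speed of light.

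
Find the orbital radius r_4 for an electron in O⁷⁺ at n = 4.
0.105835 nm (or 1.058354 Å)

The Bohr radius formula is:
r_n = n² a₀ / Z

where a₀ = 0.052917721 nm is the Bohr radius.

For O⁷⁺ (Z = 8) at n = 4:
r_4 = 4² × 0.052917721 nm / 8
r_4 = 16 × 0.052917721 nm / 8
r_4 = 0.8466835 nm / 8
r_4 = 0.105835 nm

The electron orbits at approximately 0.105835 nm from the nucleus.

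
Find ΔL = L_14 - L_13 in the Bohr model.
1.0546e-34 J·s (or 1ℏ)

In the Bohr model, L_n = nℏ where ℏ = 1.054572e-34 J·s.

L_14 = 14ℏ = 1.476401e-33 J·s
L_13 = 13ℏ = 1.370944e-33 J·s

ΔL = L_14 - L_13 = (14 - 13)ℏ = 1ℏ
ΔL = 1 × 1.054572e-34 J·s = 1.0546e-34 J·s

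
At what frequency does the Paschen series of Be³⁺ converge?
5.85e+15 Hz

The series limit corresponds to the transition from n = ∞ to n = 3.
This is the highest energy (shortest wavelength) transition in the Paschen series.

E_∞ = 0 eV
E_3 = -13.6057 × 4² / 3² = -24.187911 eV

Energy at series limit:
ΔE = E_∞ - E_3 = 0 - (-24.187911) = 24.187911 eV
E = 24.187911 eV × (1.602177 × 10⁻¹⁹ J/eV) = 3.8753e-18 J
f = E/h = 3.8753e-18 J / (6.62607 × 10⁻³⁴ J·s) = 5.85e+15 Hz

This energy equals the ionization energy from the n = 3 state of Be³⁺.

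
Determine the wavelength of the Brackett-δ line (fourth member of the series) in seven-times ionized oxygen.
30.375504 nm

The lines of a series are numbered from the longest wavelength (smallest ΔE) outward; the fourth line is the transition from n = n_f + 4 to n_f.
The Brackett series has all transitions ending at n_f = 4.

For O⁷⁺ (Z = 8), the fourth line (δ-line) is the jump from n = 8 to n = 4:
E_8 = -13.6057 × 8² / 8² = -13.60570000 eV
E_4 = -13.6057 × 8² / 4² = -54.42280000 eV
ΔE = E_8 - E_4 = 40.81710000 eV

λ = hc/E = 1239.84 eV·nm / 40.81710000 eV
λ = 30.375504 nm

This is the δ-line of the Brackett series in O⁷⁺.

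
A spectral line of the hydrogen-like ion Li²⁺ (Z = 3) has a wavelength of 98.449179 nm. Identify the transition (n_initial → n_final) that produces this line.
n = 11 → n = 3

First, find the photon energy from the wavelength (hc = 1239.84 eV·nm):
E = hc/λ = 1239.84 eV·nm / 98.449179 nm = 12.593706 eV

The energy levels of Li²⁺ satisfy E_n = -13.6057 × 3² / n² eV, so an emission n_i → n_f releases
ΔE = 13.6057 × 3² × (1/n_f² − 1/n_i²) eV.

Setting ΔE equal to the photon energy:
1/n_f² − 1/n_i² = 12.593706 / (13.6057 × 3²) = 0.10284665

Since 1/n_i² must be positive, we need 1/n_f² > 0.10284665, i.e. n_f ≤ 3. For each allowed n_f, solve n_i = (1/n_f² − 0.10284665)^(−1/2) and check whether it is a whole number:
  n_f = 1: 1/n_i² = 1.00000000 − 0.10284665 = 0.89715335 → n_i = 1.056  (not an integer) ✗
  n_f = 2: 1/n_i² = 0.25000000 − 0.10284665 = 0.14715335 → n_i = 2.607  (not an integer) ✗
  n_f = 3: 1/n_i² = 0.11111111 − 0.10284665 = 0.00826446 → n_i = 11.000  → integer, n_i = 11 ✓

Only n_f = 3 gives an integer upper level, n_i = 11.

The transition is from n = 11 to n = 3 (emission).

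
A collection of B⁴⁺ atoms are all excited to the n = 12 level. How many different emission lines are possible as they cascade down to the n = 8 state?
10

The electron can occupy levels n = 8, 9, ..., 12 during de-excitation — that is m = 12 - 8 + 1 = 5 distinct levels.

The number of distinct spectral lines equals the number of ways to choose 2 of these m levels (each pair gives one possible emission transition):

Number of lines = m(m-1)/2 = 5×4/2 = 10

These correspond to all possible transitions between the 5 levels:
12 → 11, 12 → 10, 12 → 9, 12 → 8, 11 → 10, 11 → 9, 11 → 8, 10 → 9...

Each transition produces a photon with a unique energy (and thus wavelength). This count does not depend on Z.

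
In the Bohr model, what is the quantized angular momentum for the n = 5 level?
5.273e-34 J·s (or 5ℏ)

In the Bohr model, angular momentum is quantized:
L = nℏ

where ℏ = h/(2π) = 1.05457e-34 J·s

For n = 5:
L = 5 × 1.05457e-34 J·s
L = 5.273e-34 J·s

This can also be written as L = 5ℏ.
The angular momentum is an integer multiple of the reduced Planck constant.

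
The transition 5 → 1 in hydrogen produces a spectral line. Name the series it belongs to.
Lyman series

The spectral series in hydrogen are named based on the final (lower) energy level:
- Lyman series: n_final = 1 (ultraviolet)
- Balmer series: n_final = 2 (visible/near-UV)
- Paschen series: n_final = 3 (infrared)
- Brackett series: n_final = 4 (infrared)
- Pfund series: n_final = 5 (far infrared)

Since this transition ends at n = 1, it belongs to the Lyman series.

For reference, this 5 → 1 line has photon energy
ΔE = 13.6057 eV × (1/1² - 1/5²) = 13.0615 eV,
corresponding to wavelength λ = hc/ΔE = 1239.84 eV·nm / 13.0615 eV = 94.92 nm in the ultraviolet region.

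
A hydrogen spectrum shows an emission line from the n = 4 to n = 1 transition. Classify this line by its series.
Lyman series

The spectral series in hydrogen are named based on the final (lower) energy level:
- Lyman series: n_final = 1 (ultraviolet)
- Balmer series: n_final = 2 (visible/near-UV)
- Paschen series: n_final = 3 (infrared)
- Brackett series: n_final = 4 (infrared)
- Pfund series: n_final = 5 (far infrared)

Since this transition ends at n = 1, it belongs to the Lyman series.

For reference, this 4 → 1 line has photon energy
ΔE = 13.6057 eV × (1/1² - 1/4²) = 12.75534375 eV,
corresponding to wavelength λ = hc/ΔE = 1239.84 eV·nm / 12.75534375 eV = 97.201614 nm in the ultraviolet region.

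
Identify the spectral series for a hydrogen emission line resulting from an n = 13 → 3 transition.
Paschen series

The spectral series in hydrogen are named based on the final (lower) energy level:
- Lyman series: n_final = 1 (ultraviolet)
- Balmer series: n_final = 2 (visible/near-UV)
- Paschen series: n_final = 3 (infrared)
- Brackett series: n_final = 4 (infrared)
- Pfund series: n_final = 5 (far infrared)

Since this transition ends at n = 3, it belongs to the Paschen series.

For reference, this 13 → 3 line has photon energy
ΔE = 13.6057 eV × (1/3² - 1/13²) = 1.43123734 eV,
corresponding to wavelength λ = hc/ΔE = 1239.84 eV·nm / 1.43123734 eV = 866.2714 nm in the infrared region.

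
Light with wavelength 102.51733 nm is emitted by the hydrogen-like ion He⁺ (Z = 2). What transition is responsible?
n = 6 → n = 2

First, find the photon energy from the wavelength (hc = 1239.84 eV·nm):
E = hc/λ = 1239.84 eV·nm / 102.51733 nm = 12.093955 eV

The energy levels of He⁺ satisfy E_n = -13.6057 × 2² / n² eV, so an emission n_i → n_f releases
ΔE = 13.6057 × 2² × (1/n_f² − 1/n_i²) eV.

Setting ΔE equal to the photon energy:
1/n_f² − 1/n_i² = 12.093955 / (13.6057 × 2²) = 0.22222221

Since 1/n_i² must be positive, we need 1/n_f² > 0.22222221, i.e. n_f ≤ 2. For each allowed n_f, solve n_i = (1/n_f² − 0.22222221)^(−1/2) and check whether it is a whole number:
  n_f = 1: 1/n_i² = 1.00000000 − 0.22222221 = 0.77777779 → n_i = 1.134  (not an integer) ✗
  n_f = 2: 1/n_i² = 0.25000000 − 0.22222221 = 0.02777779 → n_i = 6.000  → integer, n_i = 6 ✓

Only n_f = 2 gives an integer upper level, n_i = 6.

The transition is from n = 6 to n = 2 (emission).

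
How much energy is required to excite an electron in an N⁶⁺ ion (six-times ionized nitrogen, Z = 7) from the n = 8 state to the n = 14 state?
7.015439 eV

The energy levels of a hydrogen-like atom are E_n = -13.6057 Z² eV / n².

Energy at n = 8: E_8 = -13.6057 × 7² / 8² = -10.416864063 eV
Energy at n = 14: E_14 = -13.6057 × 7² / 14² = -3.401425000 eV

The excitation energy is the difference:
ΔE = E_14 - E_8
ΔE = -3.401425000 - (-10.416864063)
ΔE = 7.015439 eV

Since this is positive, energy must be absorbed (photon absorption).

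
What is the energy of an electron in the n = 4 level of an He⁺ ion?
-3.401425 eV

For hydrogen-like ions, the energy levels scale with Z²:
E_n = -13.6057 Z² / n² eV

For He⁺ (Z = 2) at n = 4:
E_4 = -13.6057 × 2² / 4²
E_4 = -13.6057 × 4 / 16
E_4 = -54.4228 / 16
E_4 = -3.401425 eV

The energy is 4 times more negative than hydrogen at the same n due to the stronger nuclear charge.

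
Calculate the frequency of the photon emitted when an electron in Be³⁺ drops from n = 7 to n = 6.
3.8792e+14 Hz

First, find the transition energy:
E_7 = -13.6057 × 4² / 7² = -4.4426776 eV
E_6 = -13.6057 × 4² / 6² = -6.0469778 eV
|ΔE| = |E_6 - E_7| = 1.6043002 eV

Convert to Joules: E = 1.6043002 eV × (1.602177 × 10⁻¹⁹ J/eV) = 2.570373e-19 J

Using E = hf:
f = E/h = 2.570373e-19 J / (6.62607 × 10⁻³⁴ J·s)
f = 3.8792e+14 Hz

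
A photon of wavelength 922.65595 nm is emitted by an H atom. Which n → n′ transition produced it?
n = 9 → n = 3

First, find the photon energy from the wavelength (hc = 1239.84 eV·nm):
E = hc/λ = 1239.84 eV·nm / 922.65595 nm = 1.3437728 eV

The energy levels of hydrogen satisfy E_n = -13.6057 / n² eV, so an emission n_i → n_f releases
ΔE = 13.6057 × (1/n_f² − 1/n_i²) eV.

Setting ΔE equal to the photon energy:
1/n_f² − 1/n_i² = 1.3437728 / 13.6057 = 0.098765429

Since 1/n_i² must be positive, we need 1/n_f² > 0.098765429, i.e. n_f ≤ 3. For each allowed n_f, solve n_i = (1/n_f² − 0.098765429)^(−1/2) and check whether it is a whole number:
  n_f = 1: 1/n_i² = 1.000000000 − 0.098765429 = 0.901234571 → n_i = 1.053  (not an integer) ✗
  n_f = 2: 1/n_i² = 0.250000000 − 0.098765429 = 0.151234571 → n_i = 2.571  (not an integer) ✗
  n_f = 3: 1/n_i² = 0.111111111 − 0.098765429 = 0.012345682 → n_i = 9.000  → integer, n_i = 9 ✓

Only n_f = 3 gives an integer upper level, n_i = 9.

The transition is from n = 9 to n = 3 (emission).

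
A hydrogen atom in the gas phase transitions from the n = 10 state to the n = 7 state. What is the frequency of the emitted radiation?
3.42e+13 Hz

First, find the transition energy:
E_10 = -13.6057 / 10² = -0.13605700 eV
E_7 = -13.6057 / 7² = -0.27766735 eV
|ΔE| = |E_7 - E_10| = 0.14161035 eV

Convert to Joules: E = 0.14161035 eV × (1.602177 × 10⁻¹⁹ J/eV) = 2.2688e-20 J

Using E = hf:
f = E/h = 2.2688e-20 J / (6.62607 × 10⁻³⁴ J·s)
f = 3.42e+13 Hz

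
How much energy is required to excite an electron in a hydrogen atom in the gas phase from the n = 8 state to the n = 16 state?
0.159 eV

The energy levels of a hydrogen-like atom are E_n = -13.6057 eV / n².

Energy at n = 8: E_8 = -13.6057 / 8² = -0.212589 eV
Energy at n = 16: E_16 = -13.6057 / 16² = -0.053147 eV

The excitation energy is the difference:
ΔE = E_16 - E_8
ΔE = -0.053147 - (-0.212589)
ΔE = 0.159 eV

Since this is positive, energy must be absorbed (photon absorption).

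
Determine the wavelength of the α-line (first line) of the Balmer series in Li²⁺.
72.901 nm

The longest wavelength corresponds to the smallest energy transition in the series.
The Balmer series has all transitions ending at n_f = 2.

For Li²⁺ (Z = 3), the first line (α-line) is the jump from n = 3 to n = 2:
E_3 = -13.6057 × 3² / 3² = -13.60570 eV
E_2 = -13.6057 × 3² / 2² = -30.61283 eV
ΔE = E_3 - E_2 = 17.00713 eV

λ = hc/E = 1239.84 eV·nm / 17.00713 eV
λ = 72.901 nm

This is the α-line of the Balmer series in Li²⁺.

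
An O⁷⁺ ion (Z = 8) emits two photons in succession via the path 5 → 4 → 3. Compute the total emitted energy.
61.92 eV

The energy levels of O⁷⁺ are E_n = -13.6057 × 8² / n² eV.

First transition (5 → 4):
ΔE₁ = |E_4 - E_5|
ΔE₁ = |-54.42280000 - (-34.83059200)| = 19.59221 eV

Second transition (4 → 3):
ΔE₂ = |E_3 - E_4|
ΔE₂ = |-96.75164444 - (-54.42280000)| = 42.32884 eV

Total energy released:
E_total = ΔE₁ + ΔE₂ = 19.59221 + 42.32884 = 61.92 eV

Note: This equals the direct transition 5 → 3: 61.92 eV ✓
Energy is conserved regardless of the path taken.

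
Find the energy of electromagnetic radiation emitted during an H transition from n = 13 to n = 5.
0.46 eV

The energy levels are E_n = -13.6057 eV / n².

Energy at n = 13: E_13 = -13.6057 / 13² = -0.08051 eV
Energy at n = 5: E_5 = -13.6057 / 5² = -0.54423 eV

For emission (electron falling to lower state), the photon energy is:
E_photon = E_13 - E_5 = |-0.08051 - (-0.54423)|
E_photon = 0.46 eV

This energy is carried away by the emitted photon.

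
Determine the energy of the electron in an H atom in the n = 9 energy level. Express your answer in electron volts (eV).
-0.16797 eV

The energy levels of a hydrogen-like atom are given by:
E_n = -13.6057 eV / n²

For n = 9:
E_9 = -13.6057 eV / 9²
E_9 = -13.6057 eV / 81
E_9 = -0.16797 eV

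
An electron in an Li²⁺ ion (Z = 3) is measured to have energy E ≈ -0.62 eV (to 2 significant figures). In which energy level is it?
n = 14

The exact energy levels follow E_n = -13.6057 Z² / n² eV with Z = 3.

The measured value (-0.62 eV) is reported to only 2 significant figures, so we must test candidate n values and see which one matches to that precision.

Candidate energies:
  n = 12:  E = -13.6057 × 3² / 12² = -0.85036 eV
  n = 13:  E = -13.6057 × 3² / 13² = -0.72456 eV
  n = 14:  E = -13.6057 × 3² / 14² = -0.62475 eV  ← matches
  n = 15:  E = -13.6057 × 3² / 15² = -0.54423 eV
  n = 16:  E = -13.6057 × 3² / 16² = -0.47833 eV

Checking against the measurement of -0.62 eV (2 sig figs), only n = 14 agrees:
E_14 = -0.62475 eV, which rounds to -0.62 eV ✓

Therefore n = 14.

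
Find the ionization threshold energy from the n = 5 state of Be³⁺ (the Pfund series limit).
8.707648 eV

The series limit corresponds to the transition from n = ∞ to n = 5.
This is the highest energy (shortest wavelength) transition in the Pfund series.

E_∞ = 0 eV
E_5 = -13.6057 × 4² / 5² = -8.707648 eV

Energy at series limit:
ΔE = E_∞ - E_5 = 0 - (-8.707648) = 8.707648 eV

This energy equals the ionization energy from the n = 5 state of Be³⁺.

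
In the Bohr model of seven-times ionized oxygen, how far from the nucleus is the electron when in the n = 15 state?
1.4883 nm (or 14.8831 Å)

The Bohr radius formula is:
r_n = n² a₀ / Z

where a₀ = 0.0529177 nm is the Bohr radius.

For O⁷⁺ (Z = 8) at n = 15:
r_15 = 15² × 0.0529177 nm / 8
r_15 = 225 × 0.0529177 nm / 8
r_15 = 11.90648 nm / 8
r_15 = 1.4883 nm

The electron orbits at approximately 1.4883 nm from the nucleus.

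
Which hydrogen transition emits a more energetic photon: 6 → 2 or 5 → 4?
6 → 2

Calculate the energy for each transition:

Transition 6 → 2:
ΔE₁ = |E_2 - E_6| = |-13.6057/2² - (-13.6057/6²)|
ΔE₁ = |-3.40142500 - (-0.37793611)| = 3.02349 eV

Transition 5 → 4:
ΔE₂ = |E_4 - E_5| = |-13.6057/4² - (-13.6057/5²)|
ΔE₂ = |-0.85035625 - (-0.54422800)| = 0.30613 eV

Since 3.02349 eV > 0.30613 eV, the transition 6 → 2 emits the more energetic photon.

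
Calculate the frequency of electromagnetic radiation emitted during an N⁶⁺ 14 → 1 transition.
1.60e+17 Hz

First, find the transition energy:
E_14 = -13.6057 × 7² / 14² = -3.4014250 eV
E_1 = -13.6057 × 7² / 1² = -666.6793000 eV
|ΔE| = |E_1 - E_14| = 663.2778750 eV

Convert to Joules: E = 663.2778750 eV × (1.602177 × 10⁻¹⁹ J/eV) = 1.0627e-16 J

Using E = hf:
f = E/h = 1.0627e-16 J / (6.62607 × 10⁻³⁴ J·s)
f = 1.60e+17 Hz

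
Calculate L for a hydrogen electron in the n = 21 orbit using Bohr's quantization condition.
2.21460e-33 J·s (or 21ℏ)

In the Bohr model, angular momentum is quantized:
L = nℏ

where ℏ = h/(2π) = 1.0545718e-34 J·s

For n = 21:
L = 21 × 1.0545718e-34 J·s
L = 2.21460e-33 J·s

This can also be written as L = 21ℏ.
The angular momentum is an integer multiple of the reduced Planck constant.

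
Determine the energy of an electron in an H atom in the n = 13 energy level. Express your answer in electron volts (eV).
-0.08 eV

The energy levels of a hydrogen-like atom are given by:
E_n = -13.6057 eV / n²

For n = 13:
E_13 = -13.6057 eV / 13²
E_13 = -13.6057 eV / 169
E_13 = -0.08 eV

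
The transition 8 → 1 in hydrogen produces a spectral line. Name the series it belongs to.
Lyman series

The spectral series in hydrogen are named based on the final (lower) energy level:
- Lyman series: n_final = 1 (ultraviolet)
- Balmer series: n_final = 2 (visible/near-UV)
- Paschen series: n_final = 3 (infrared)
- Brackett series: n_final = 4 (infrared)
- Pfund series: n_final = 5 (far infrared)

Since this transition ends at n = 1, it belongs to the Lyman series.

For reference, this 8 → 1 line has photon energy
ΔE = 13.6057 eV × (1/1² - 1/8²) = 13.39311 eV,
corresponding to wavelength λ = hc/ΔE = 1239.84 eV·nm / 13.39311 eV = 92.573 nm in the ultraviolet region.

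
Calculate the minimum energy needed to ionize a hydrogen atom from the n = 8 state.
0.212589 eV

The ionization energy is the energy needed to remove the electron completely (n → ∞).

For hydrogen, E_n = -13.6057 eV / n².

At n = 8: E_8 = -13.6057 / 8² = -0.212589063 eV
At n = ∞: E_∞ = 0 eV

Ionization energy = E_∞ - E_8 = 0 - (-0.212589063) = 0.212589063 eV
Ionization energy ≈ 0.212589 eV

This is also called the binding energy of the electron in state n = 8.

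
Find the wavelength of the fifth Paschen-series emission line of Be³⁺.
59.6464 nm

The lines of a series are numbered from the longest wavelength (smallest ΔE) outward; the fifth line is the transition from n = n_f + 5 to n_f.
The Paschen series has all transitions ending at n_f = 3.

For Be³⁺ (Z = 4), the fifth line (ε-line) is the jump from n = 8 to n = 3:
E_8 = -13.6057 × 4² / 8² = -3.401425 eV
E_3 = -13.6057 × 4² / 3² = -24.187911 eV
ΔE = E_8 - E_3 = 20.786486 eV

λ = hc/E = 1239.84 eV·nm / 20.786486 eV
λ = 59.6464 nm

This is the ε-line of the Paschen series in Be³⁺.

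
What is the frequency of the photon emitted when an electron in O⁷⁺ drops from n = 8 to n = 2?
4.93477e+16 Hz

First, find the transition energy:
E_8 = -13.6057 × 8² / 8² = -13.6057000 eV
E_2 = -13.6057 × 8² / 2² = -217.6912000 eV
|ΔE| = |E_2 - E_8| = 204.0855000 eV

Convert to Joules: E = 204.0855000 eV × (1.602177 × 10⁻¹⁹ J/eV) = 3.2698109e-17 J

Using E = hf:
f = E/h = 3.2698109e-17 J / (6.62607 × 10⁻³⁴ J·s)
f = 4.93477e+16 Hz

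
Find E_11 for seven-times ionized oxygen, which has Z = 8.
-7.20 eV

For hydrogen-like ions, the energy levels scale with Z²:
E_n = -13.6057 Z² / n² eV

For O⁷⁺ (Z = 8) at n = 11:
E_11 = -13.6057 × 8² / 11²
E_11 = -13.6057 × 64 / 121
E_11 = -870.7648 / 121
E_11 = -7.20 eV

The energy is 64 times more negative than hydrogen at the same n due to the stronger nuclear charge.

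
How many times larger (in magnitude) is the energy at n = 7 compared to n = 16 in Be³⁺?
5.2245

Using E_n = -13.6057 Z² / n² eV with Z = 4:

E_7 = -13.6057 × 4² / 7² = -217.6912 / 49 = -4.4426775510 eV
E_16 = -13.6057 × 4² / 16² = -217.6912 / 256 = -0.8503562500 eV

The ratio is:
E_7/E_16 = (-4.4426775510) / (-0.8503562500)
E_7/E_16 = (-217.6912/49) / (-217.6912/256)
E_7/E_16 = 256/49
E_7/E_16 = 5.2245
(Note: the Z² factors cancel in the ratio.)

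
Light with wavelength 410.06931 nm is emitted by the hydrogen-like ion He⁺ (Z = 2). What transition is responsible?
n = 12 → n = 4

First, find the photon energy from the wavelength (hc = 1239.84 eV·nm):
E = hc/λ = 1239.84 eV·nm / 410.06931 nm = 3.0234889 eV

The energy levels of He⁺ satisfy E_n = -13.6057 × 2² / n² eV, so an emission n_i → n_f releases
ΔE = 13.6057 × 2² × (1/n_f² − 1/n_i²) eV.

Setting ΔE equal to the photon energy:
1/n_f² − 1/n_i² = 3.0234889 / (13.6057 × 2²) = 0.055555556

Since 1/n_i² must be positive, we need 1/n_f² > 0.055555556, i.e. n_f ≤ 4. For each allowed n_f, solve n_i = (1/n_f² − 0.055555556)^(−1/2) and check whether it is a whole number:
  n_f = 1: 1/n_i² = 1.000000000 − 0.055555556 = 0.944444444 → n_i = 1.029  (not an integer) ✗
  n_f = 2: 1/n_i² = 0.250000000 − 0.055555556 = 0.194444444 → n_i = 2.268  (not an integer) ✗
  n_f = 3: 1/n_i² = 0.111111111 − 0.055555556 = 0.055555555 → n_i = 4.243  (not an integer) ✗
  n_f = 4: 1/n_i² = 0.062500000 − 0.055555556 = 0.006944444 → n_i = 12.000  → integer, n_i = 12 ✓

Only n_f = 4 gives an integer upper level, n_i = 12.

The transition is from n = 12 to n = 4 (emission).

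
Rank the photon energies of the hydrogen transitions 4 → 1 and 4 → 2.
4 → 1

Calculate the energy for each transition:

Transition 4 → 1:
ΔE₁ = |E_1 - E_4| = |-13.6057/1² - (-13.6057/4²)|
ΔE₁ = |-13.605700000000 - (-0.850356250000)| = 12.755343750 eV

Transition 4 → 2:
ΔE₂ = |E_2 - E_4| = |-13.6057/2² - (-13.6057/4²)|
ΔE₂ = |-3.401425000000 - (-0.850356250000)| = 2.551068750 eV

Since 12.755343750 eV > 2.551068750 eV, the transition 4 → 1 emits the more energetic photon.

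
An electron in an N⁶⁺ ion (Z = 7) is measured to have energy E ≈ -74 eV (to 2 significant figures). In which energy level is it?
n = 3

The exact energy levels follow E_n = -13.6057 Z² / n² eV with Z = 7.

The measured value (-74 eV) is reported to only 2 significant figures, so we must test candidate n values and see which one matches to that precision.

Candidate energies:
  n = 1:  E = -13.6057 × 7² / 1² = -666.67930 eV
  n = 2:  E = -13.6057 × 7² / 2² = -166.66983 eV
  n = 3:  E = -13.6057 × 7² / 3² = -74.07548 eV  ← matches
  n = 4:  E = -13.6057 × 7² / 4² = -41.66746 eV
  n = 5:  E = -13.6057 × 7² / 5² = -26.66717 eV

Checking against the measurement of -74 eV (2 sig figs), only n = 3 agrees:
E_3 = -74.07548 eV, which rounds to -74 eV ✓

Therefore n = 3.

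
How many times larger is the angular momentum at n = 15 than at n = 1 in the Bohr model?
15.00

In the Bohr model, L_n = nℏ, so the ratio is purely the ratio of quantum numbers:

L_15/L_1 = 15ℏ / 1ℏ = 15/1 = 15.00

The angular momentum scales linearly with n.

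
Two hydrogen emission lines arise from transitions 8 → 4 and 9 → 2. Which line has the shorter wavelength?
9 → 2

Calculate the energy for each transition:

Transition 8 → 4:
ΔE₁ = |E_4 - E_8| = |-13.6057/4² - (-13.6057/8²)|
ΔE₁ = |-0.850356250000 - (-0.212589062500)| = 0.637767188 eV

Transition 9 → 2:
ΔE₂ = |E_2 - E_9| = |-13.6057/2² - (-13.6057/9²)|
ΔE₂ = |-3.401425000000 - (-0.167971604938)| = 3.233453395 eV

Since 3.233453395 eV > 0.637767188 eV, the transition 9 → 2 emits the more energetic photon.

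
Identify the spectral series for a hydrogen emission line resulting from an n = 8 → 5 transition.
Pfund series

The spectral series in hydrogen are named based on the final (lower) energy level:
- Lyman series: n_final = 1 (ultraviolet)
- Balmer series: n_final = 2 (visible/near-UV)
- Paschen series: n_final = 3 (infrared)
- Brackett series: n_final = 4 (infrared)
- Pfund series: n_final = 5 (far infrared)

Since this transition ends at n = 5, it belongs to the Pfund series.

For reference, this 8 → 5 line has photon energy
ΔE = 13.6057 eV × (1/5² - 1/8²) = 0.331638938 eV,
corresponding to wavelength λ = hc/ΔE = 1239.84 eV·nm / 0.331638938 eV = 3738.524 nm in the far infrared region.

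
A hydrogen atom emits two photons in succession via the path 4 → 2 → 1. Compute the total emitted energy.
12.7553 eV

The energy levels of hydrogen are E_n = -13.6057 / n² eV.

First transition (4 → 2):
ΔE₁ = |E_2 - E_4|
ΔE₁ = |-3.4014250000 - (-0.8503562500)| = 2.5510688 eV

Second transition (2 → 1):
ΔE₂ = |E_1 - E_2|
ΔE₂ = |-13.6057000000 - (-3.4014250000)| = 10.2042750 eV

Total energy released:
E_total = ΔE₁ + ΔE₂ = 2.5510688 + 10.2042750 = 12.7553 eV

Note: This equals the direct transition 4 → 1: 12.7553 eV ✓
Energy is conserved regardless of the path taken.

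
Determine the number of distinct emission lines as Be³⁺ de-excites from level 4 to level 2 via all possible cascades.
3

The electron can occupy levels n = 2, 3, ..., 4 during de-excitation — that is m = 4 - 2 + 1 = 3 distinct levels.

The number of distinct spectral lines equals the number of ways to choose 2 of these m levels (each pair gives one possible emission transition):

Number of lines = m(m-1)/2 = 3×2/2 = 3

These correspond to all possible transitions between the 3 levels:
4 → 3, 4 → 2, 3 → 2

Each transition produces a photon with a unique energy (and thus wavelength). This count does not depend on Z.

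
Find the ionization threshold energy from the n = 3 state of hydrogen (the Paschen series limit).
1.51 eV

The series limit corresponds to the transition from n = ∞ to n = 3.
This is the highest energy (shortest wavelength) transition in the Paschen series.

E_∞ = 0 eV
E_3 = -13.6057 / 3² = -1.51 eV

Energy at series limit:
ΔE = E_∞ - E_3 = 0 - (-1.51) = 1.51 eV

This energy equals the ionization energy from the n = 3 state of hydrogen.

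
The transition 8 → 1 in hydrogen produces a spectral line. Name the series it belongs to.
Lyman series

The spectral series in hydrogen are named based on the final (lower) energy level:
- Lyman series: n_final = 1 (ultraviolet)
- Balmer series: n_final = 2 (visible/near-UV)
- Paschen series: n_final = 3 (infrared)
- Brackett series: n_final = 4 (infrared)
- Pfund series: n_final = 5 (far infrared)

Since this transition ends at n = 1, it belongs to the Lyman series.

For reference, this 8 → 1 line has photon energy
ΔE = 13.6057 eV × (1/1² - 1/8²) = 13.393111 eV,
corresponding to wavelength λ = hc/ΔE = 1239.84 eV·nm / 13.393111 eV = 92.5730 nm in the ultraviolet region.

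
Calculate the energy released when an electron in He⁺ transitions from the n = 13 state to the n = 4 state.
3.08 eV

The energy levels are E_n = -13.6057 Z² eV / n².

Energy at n = 13: E_13 = -13.6057 × 2² / 13² = -0.32203 eV
Energy at n = 4: E_4 = -13.6057 × 2² / 4² = -3.40143 eV

For emission (electron falling to lower state), the photon energy is:
E_photon = E_13 - E_4 = |-0.32203 - (-3.40143)|
E_photon = 3.08 eV

This energy is carried away by the emitted photon.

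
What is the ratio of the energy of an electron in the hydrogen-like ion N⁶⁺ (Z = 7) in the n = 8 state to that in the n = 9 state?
1.265625

Using E_n = -13.6057 Z² / n² eV with Z = 7:

E_8 = -13.6057 × 7² / 8² = -666.6793 / 64 = -10.416864063 eV
E_9 = -13.6057 × 7² / 9² = -666.6793 / 81 = -8.230608642 eV

The ratio is:
E_8/E_9 = (-10.416864063) / (-8.230608642)
E_8/E_9 = (-666.6793/64) / (-666.6793/81)
E_8/E_9 = 81/64
E_8/E_9 = 1.265625
(Note: the Z² factors cancel in the ratio.)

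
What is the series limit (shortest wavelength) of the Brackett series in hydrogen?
1458.02421 nm

The series limit corresponds to the transition from n = ∞ to n = 4.
This is the highest energy (shortest wavelength) transition in the Brackett series.

E_∞ = 0 eV
E_4 = -13.6057 / 4² = -0.85035625000 eV

Energy at series limit:
ΔE = E_∞ - E_4 = 0 - (-0.85035625000) = 0.85035625000 eV
λ = hc/E = 1239.84 eV·nm / 0.85035625000 eV = 1458.02421 nm

This energy equals the ionization energy from the n = 4 state of hydrogen.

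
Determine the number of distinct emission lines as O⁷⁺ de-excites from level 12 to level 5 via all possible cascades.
28

The electron can occupy levels n = 5, 6, ..., 12 during de-excitation — that is m = 12 - 5 + 1 = 8 distinct levels.

The number of distinct spectral lines equals the number of ways to choose 2 of these m levels (each pair gives one possible emission transition):

Number of lines = m(m-1)/2 = 8×7/2 = 28

These correspond to all possible transitions between the 8 levels:
12 → 11, 12 → 10, 12 → 9, 12 → 8, 12 → 7, 12 → 6, 12 → 5, 11 → 10...

Each transition produces a photon with a unique energy (and thus wavelength). This count does not depend on Z.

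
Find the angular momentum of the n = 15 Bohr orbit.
1.5819e-33 J·s (or 15ℏ)

In the Bohr model, angular momentum is quantized:
L = nℏ

where ℏ = h/(2π) = 1.054572e-34 J·s

For n = 15:
L = 15 × 1.054572e-34 J·s
L = 1.5819e-33 J·s

This can also be written as L = 15ℏ.
The angular momentum is an integer multiple of the reduced Planck constant.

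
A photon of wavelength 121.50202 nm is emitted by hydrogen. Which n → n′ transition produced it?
n = 2 → n = 1

First, find the photon energy from the wavelength (hc = 1239.84 eV·nm):
E = hc/λ = 1239.84 eV·nm / 121.50202 nm = 10.204275 eV

The energy levels of hydrogen satisfy E_n = -13.6057 / n² eV, so an emission n_i → n_f releases
ΔE = 13.6057 × (1/n_f² − 1/n_i²) eV.

Setting ΔE equal to the photon energy:
1/n_f² − 1/n_i² = 10.204275 / 13.6057 = 0.75000000

Since 1/n_i² must be positive, we need 1/n_f² > 0.75000000, i.e. n_f ≤ 1. For each allowed n_f, solve n_i = (1/n_f² − 0.75000000)^(−1/2) and check whether it is a whole number:
  n_f = 1: 1/n_i² = 1.00000000 − 0.75000000 = 0.25000000 → n_i = 2.000  → integer, n_i = 2 ✓

Only n_f = 1 gives an integer upper level, n_i = 2.

The transition is from n = 2 to n = 1 (emission).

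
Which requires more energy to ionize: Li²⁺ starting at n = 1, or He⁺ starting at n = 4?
Li²⁺ at n = 1 (E = -122.45 eV)

Using E_n = -13.6057 Z² / n² eV:

Li²⁺ (Z = 3) at n = 1:
E = -13.6057 × 3² / 1² = -13.6057 × 9 / 1 = -122.45130 eV

He⁺ (Z = 2) at n = 4:
E = -13.6057 × 2² / 4² = -13.6057 × 4 / 16 = -3.40143 eV

Since -122.45130 eV < -3.40143 eV,
Li²⁺ at n = 1 is more tightly bound (requires more energy to ionize).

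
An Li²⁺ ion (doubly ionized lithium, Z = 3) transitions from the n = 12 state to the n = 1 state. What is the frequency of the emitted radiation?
2.94e+16 Hz

First, find the transition energy:
E_12 = -13.6057 × 3² / 12² = -0.8503563 eV
E_1 = -13.6057 × 3² / 1² = -122.4513000 eV
|ΔE| = |E_1 - E_12| = 121.6009437 eV

Convert to Joules: E = 121.6009437 eV × (1.602177 × 10⁻¹⁹ J/eV) = 1.9483e-17 J

Using E = hf:
f = E/h = 1.9483e-17 J / (6.62607 × 10⁻³⁴ J·s)
f = 2.94e+16 Hz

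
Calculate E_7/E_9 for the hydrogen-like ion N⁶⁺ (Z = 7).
1.653

Using E_n = -13.6057 Z² / n² eV with Z = 7:

E_7 = -13.6057 × 7² / 7² = -666.6793 / 49 = -13.605700000 eV
E_9 = -13.6057 × 7² / 9² = -666.6793 / 81 = -8.230608642 eV

The ratio is:
E_7/E_9 = (-13.605700000) / (-8.230608642)
E_7/E_9 = (-666.6793/49) / (-666.6793/81)
E_7/E_9 = 81/49
E_7/E_9 = 1.653
(Note: the Z² factors cancel in the ratio.)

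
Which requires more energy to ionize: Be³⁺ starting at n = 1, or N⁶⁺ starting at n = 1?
N⁶⁺ at n = 1 (E = -666.679 eV)

Using E_n = -13.6057 Z² / n² eV:

Be³⁺ (Z = 4) at n = 1:
E = -13.6057 × 4² / 1² = -13.6057 × 16 / 1 = -217.691200 eV

N⁶⁺ (Z = 7) at n = 1:
E = -13.6057 × 7² / 1² = -13.6057 × 49 / 1 = -666.679300 eV

Since -666.679300 eV < -217.691200 eV,
N⁶⁺ at n = 1 is more tightly bound (requires more energy to ionize).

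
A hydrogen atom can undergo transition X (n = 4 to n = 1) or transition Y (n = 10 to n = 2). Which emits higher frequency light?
4 → 1

Calculate the energy for each transition:

Transition 4 → 1:
ΔE₁ = |E_1 - E_4| = |-13.6057/1² - (-13.6057/4²)|
ΔE₁ = |-13.6057000000 - (-0.8503562500)| = 12.7553438 eV

Transition 10 → 2:
ΔE₂ = |E_2 - E_10| = |-13.6057/2² - (-13.6057/10²)|
ΔE₂ = |-3.4014250000 - (-0.1360570000)| = 3.2653680 eV

Since 12.7553438 eV > 3.2653680 eV, the transition 4 → 1 emits the more energetic photon.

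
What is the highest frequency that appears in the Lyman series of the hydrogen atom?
3.29e+15 Hz

The series limit corresponds to the transition from n = ∞ to n = 1.
This is the highest energy (shortest wavelength) transition in the Lyman series.

E_∞ = 0 eV
E_1 = -13.6057 / 1² = -13.6057 eV

Energy at series limit:
ΔE = E_∞ - E_1 = 0 - (-13.6057) = 13.6057 eV
E = 13.6057 eV × (1.602177 × 10⁻¹⁹ J/eV) = 2.1799e-18 J
f = E/h = 2.1799e-18 J / (6.62607 × 10⁻³⁴ J·s) = 3.29e+15 Hz

This energy equals the ionization energy from the n = 1 state of hydrogen.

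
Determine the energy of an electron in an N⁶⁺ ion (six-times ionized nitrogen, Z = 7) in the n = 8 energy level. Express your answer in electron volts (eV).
-10.4169 eV

The energy levels of a hydrogen-like atom are given by:
E_n = -13.6057 Z² / n² eV  (with Z = 7 for N⁶⁺)

For n = 8:
E_8 = -13.6057 × 7² / 8²
E_8 = -13.6057 × 49 / 64
E_8 = -10.4169 eV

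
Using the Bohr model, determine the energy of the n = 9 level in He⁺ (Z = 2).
-0.6719 eV

For hydrogen-like ions, the energy levels scale with Z²:
E_n = -13.6057 Z² / n² eV

For He⁺ (Z = 2) at n = 9:
E_9 = -13.6057 × 2² / 9²
E_9 = -13.6057 × 4 / 81
E_9 = -54.4228 / 81
E_9 = -0.6719 eV

The energy is 4 times more negative than hydrogen at the same n due to the stronger nuclear charge.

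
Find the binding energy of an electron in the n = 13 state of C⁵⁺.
2.898 eV

The ionization energy is the energy needed to remove the electron completely (n → ∞).

For a hydrogen-like ion with Z = 6, E_n = -13.6057 Z² / n² eV.

At n = 13: E_13 = -13.6057 × 6² / 13² = -2.898256 eV
At n = ∞: E_∞ = 0 eV

Ionization energy = E_∞ - E_13 = 0 - (-2.898256) = 2.898256 eV
Ionization energy ≈ 2.898 eV

This is also called the binding energy of the electron in state n = 13.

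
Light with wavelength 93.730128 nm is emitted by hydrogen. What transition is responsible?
n = 6 → n = 1

First, find the photon energy from the wavelength (hc = 1239.84 eV·nm):
E = hc/λ = 1239.84 eV·nm / 93.730128 nm = 13.227764 eV

The energy levels of hydrogen satisfy E_n = -13.6057 / n² eV, so an emission n_i → n_f releases
ΔE = 13.6057 × (1/n_f² − 1/n_i²) eV.

Setting ΔE equal to the photon energy:
1/n_f² − 1/n_i² = 13.227764 / 13.6057 = 0.97222223

Since 1/n_i² must be positive, we need 1/n_f² > 0.97222223, i.e. n_f ≤ 1. For each allowed n_f, solve n_i = (1/n_f² − 0.97222223)^(−1/2) and check whether it is a whole number:
  n_f = 1: 1/n_i² = 1.00000000 − 0.97222223 = 0.02777777 → n_i = 6.000  → integer, n_i = 6 ✓

Only n_f = 1 gives an integer upper level, n_i = 6.

The transition is from n = 6 to n = 1 (emission).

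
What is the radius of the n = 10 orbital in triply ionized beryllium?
1.32294 nm (or 13.22943 Å)

The Bohr radius formula is:
r_n = n² a₀ / Z

where a₀ = 0.05291772 nm is the Bohr radius.

For Be³⁺ (Z = 4) at n = 10:
r_10 = 10² × 0.05291772 nm / 4
r_10 = 100 × 0.05291772 nm / 4
r_10 = 5.291772 nm / 4
r_10 = 1.32294 nm

The electron orbits at approximately 1.32294 nm from the nucleus.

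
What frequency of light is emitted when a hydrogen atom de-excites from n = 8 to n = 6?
4.00e+13 Hz

First, find the transition energy:
E_8 = -13.6057 / 8² = -0.2125891 eV
E_6 = -13.6057 / 6² = -0.3779361 eV
|ΔE| = |E_6 - E_8| = 0.1653470 eV

Convert to Joules: E = 0.1653470 eV × (1.602177 × 10⁻¹⁹ J/eV) = 2.6492e-20 J

Using E = hf:
f = E/h = 2.6492e-20 J / (6.62607 × 10⁻³⁴ J·s)
f = 4.00e+13 Hz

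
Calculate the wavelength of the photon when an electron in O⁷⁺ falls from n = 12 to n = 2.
5.86 nm

First, find the transition energy using E_n = -13.6057 Z² / n² eV:
E_12 = -13.6057 × 8² / 12² = -6.0470 eV
E_2 = -13.6057 × 8² / 2² = -217.6912 eV

Photon energy: |ΔE| = |E_2 - E_12| = 211.6442 eV

Convert to wavelength using E = hc/λ with hc = 1239.84 eV·nm:
λ = hc/E = 1239.84 eV·nm / 211.6442 eV
λ = 5.86 nm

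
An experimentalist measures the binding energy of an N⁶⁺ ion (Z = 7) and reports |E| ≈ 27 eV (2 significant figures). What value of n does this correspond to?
n = 5

The exact energy levels follow E_n = -13.6057 Z² / n² eV with Z = 7.

The measured value (-27 eV) is reported to only 2 significant figures, so we must test candidate n values and see which one matches to that precision.

Candidate energies:
  n = 3:  E = -13.6057 × 7² / 3² = -74.07548 eV
  n = 4:  E = -13.6057 × 7² / 4² = -41.66746 eV
  n = 5:  E = -13.6057 × 7² / 5² = -26.66717 eV  ← matches
  n = 6:  E = -13.6057 × 7² / 6² = -18.51887 eV
  n = 7:  E = -13.6057 × 7² / 7² = -13.60570 eV

Checking against the measurement of -27 eV (2 sig figs), only n = 5 agrees:
E_5 = -26.66717 eV, which rounds to -27 eV ✓

Therefore n = 5.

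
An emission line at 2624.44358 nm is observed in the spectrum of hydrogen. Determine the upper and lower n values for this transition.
n = 6 → n = 4

First, find the photon energy from the wavelength (hc = 1239.84 eV·nm):
E = hc/λ = 1239.84 eV·nm / 2624.44358 nm = 0.47242014 eV

The energy levels of hydrogen satisfy E_n = -13.6057 / n² eV, so an emission n_i → n_f releases
ΔE = 13.6057 × (1/n_f² − 1/n_i²) eV.

Setting ΔE equal to the photon energy:
1/n_f² − 1/n_i² = 0.47242014 / 13.6057 = 0.034722222

Since 1/n_i² must be positive, we need 1/n_f² > 0.034722222, i.e. n_f ≤ 5. For each allowed n_f, solve n_i = (1/n_f² − 0.034722222)^(−1/2) and check whether it is a whole number:
  n_f = 1: 1/n_i² = 1.000000000 − 0.034722222 = 0.965277778 → n_i = 1.018  (not an integer) ✗
  n_f = 2: 1/n_i² = 0.250000000 − 0.034722222 = 0.215277778 → n_i = 2.155  (not an integer) ✗
  n_f = 3: 1/n_i² = 0.111111111 − 0.034722222 = 0.076388889 → n_i = 3.618  (not an integer) ✗
  n_f = 4: 1/n_i² = 0.062500000 − 0.034722222 = 0.027777778 → n_i = 6.000  → integer, n_i = 6 ✓
  n_f = 5: 1/n_i² = 0.040000000 − 0.034722222 = 0.005277778 → n_i = 13.765  (not an integer) ✗

Only n_f = 4 gives an integer upper level, n_i = 6.

The transition is from n = 6 to n = 4 (emission).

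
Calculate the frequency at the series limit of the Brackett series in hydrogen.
2.0562e+14 Hz

The series limit corresponds to the transition from n = ∞ to n = 4.
This is the highest energy (shortest wavelength) transition in the Brackett series.

E_∞ = 0 eV
E_4 = -13.6057 / 4² = -0.85035625 eV

Energy at series limit:
ΔE = E_∞ - E_4 = 0 - (-0.85035625) = 0.85035625 eV
E = 0.85035625 eV × (1.602177 × 10⁻¹⁹ J/eV) = 1.362421e-19 J
f = E/h = 1.362421e-19 J / (6.62607 × 10⁻³⁴ J·s) = 2.0562e+14 Hz

This energy equals the ionization energy from the n = 4 state of hydrogen.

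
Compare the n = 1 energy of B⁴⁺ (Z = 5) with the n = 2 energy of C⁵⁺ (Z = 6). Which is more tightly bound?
B⁴⁺ at n = 1 (E = -340.14250 eV)

Using E_n = -13.6057 Z² / n² eV:

B⁴⁺ (Z = 5) at n = 1:
E = -13.6057 × 5² / 1² = -13.6057 × 25 / 1 = -340.14250000 eV

C⁵⁺ (Z = 6) at n = 2:
E = -13.6057 × 6² / 2² = -13.6057 × 36 / 4 = -122.45130000 eV

Since -340.14250000 eV < -122.45130000 eV,
B⁴⁺ at n = 1 is more tightly bound (requires more energy to ionize).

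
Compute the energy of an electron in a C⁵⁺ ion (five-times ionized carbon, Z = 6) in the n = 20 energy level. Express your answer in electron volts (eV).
-1.224513 eV

The energy levels of a hydrogen-like atom are given by:
E_n = -13.6057 Z² / n² eV  (with Z = 6 for C⁵⁺)

For n = 20:
E_20 = -13.6057 × 6² / 20²
E_20 = -13.6057 × 36 / 400
E_20 = -1.224513 eV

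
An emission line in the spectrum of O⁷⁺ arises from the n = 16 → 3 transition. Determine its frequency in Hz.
2.26e+16 Hz

First, find the transition energy:
E_16 = -13.6057 × 8² / 16² = -3.4014 eV
E_3 = -13.6057 × 8² / 3² = -96.7516 eV
|ΔE| = |E_3 - E_16| = 93.3502 eV

Convert to Joules: E = 93.3502 eV × (1.602177 × 10⁻¹⁹ J/eV) = 1.4956e-17 J

Using E = hf:
f = E/h = 1.4956e-17 J / (6.62607 × 10⁻³⁴ J·s)
f = 2.26e+16 Hz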